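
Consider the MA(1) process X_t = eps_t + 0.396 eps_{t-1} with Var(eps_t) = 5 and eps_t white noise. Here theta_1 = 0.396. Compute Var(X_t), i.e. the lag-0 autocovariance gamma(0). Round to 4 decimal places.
\gamma(0) = 5.7841

For an MA(q) process X_t = eps_t + sum_i theta_i eps_{t-i} with
Var(eps_t) = sigma^2, the variance is
  gamma(0) = sigma^2 * (1 + sum_i theta_i^2).
  sum_i theta_i^2 = (0.396)^2 = 0.156816.
  gamma(0) = 5 * (1 + 0.156816) = 5 * 1.156816 = 5.78408, which rounds to 5.7841.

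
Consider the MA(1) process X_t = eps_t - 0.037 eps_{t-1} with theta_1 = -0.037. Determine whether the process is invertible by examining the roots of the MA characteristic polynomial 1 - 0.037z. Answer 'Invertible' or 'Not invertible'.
\text{Invertible}

The MA(q) characteristic polynomial is P(z) = 1 - 0.037z.
Invertibility requires all roots to lie outside the unit circle, i.e. |z| > 1 for every root.
This is linear in z: 1 + (-0.037) z = 0  =>  z = -1/(-0.037) = 27.027027,  |z| = 27.027027.
Moduli of all roots: 27.0270.
All moduli strictly greater than 1? Yes.
Verdict: Invertible.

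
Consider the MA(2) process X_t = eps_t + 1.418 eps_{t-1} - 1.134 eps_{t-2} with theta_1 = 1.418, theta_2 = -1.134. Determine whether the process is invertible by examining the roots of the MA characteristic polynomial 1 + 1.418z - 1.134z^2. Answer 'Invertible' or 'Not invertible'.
\text{Not invertible}

The MA(q) characteristic polynomial is P(z) = 1 + 1.418z - 1.134z^2.
Invertibility requires all roots to lie outside the unit circle, i.e. |z| > 1 for every root.
Set 1 + (1.418) z + (-1.134) z^2 = 0, i.e. a z^2 + b z + c = 0 with a = -1.134, b = 1.418, c = 1.
Discriminant D = b^2 - 4ac = (1.418)^2 - 4*(-1.134)*1 = 2.010724 - (-4.536) = 6.546724.
D >= 0, so the roots are real: z = (-b +/- sqrt(D)) / (2a) = (-1.418 +/- 2.558657) / (-2.268).
  z_1 = (-1.418 + 2.558657) / (-2.268) = -0.5029,   |z_1| = 0.5029.
  z_2 = (-1.418 - 2.558657) / (-2.268) = 1.7534,   |z_2| = 1.7534.
Moduli of all roots: 0.5029, 1.7534.
All moduli strictly greater than 1? No.
Verdict: Not invertible.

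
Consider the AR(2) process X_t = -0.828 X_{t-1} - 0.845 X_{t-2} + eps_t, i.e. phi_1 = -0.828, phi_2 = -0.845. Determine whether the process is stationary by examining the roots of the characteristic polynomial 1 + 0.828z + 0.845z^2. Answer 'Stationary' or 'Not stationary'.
\text{Stationary}

The AR(p) characteristic polynomial is P(z) = 1 + 0.828z + 0.845z^2.
Stationarity requires all roots to lie outside the unit circle, i.e. |z| > 1 for every root.
Set 1 + (0.828) z + (0.845) z^2 = 0, i.e. a z^2 + b z + c = 0 with a = 0.845, b = 0.828, c = 1.
Discriminant D = b^2 - 4ac = (0.828)^2 - 4*(0.845)*1 = 0.685584 - (3.38) = -2.694416.
D < 0, so the roots are the complex-conjugate pair z = (-b +/- i sqrt(-D)) / (2a) = -0.4899 +/- 0.9713i.
For a conjugate pair |z|^2 = z * conj(z) = (product of roots) = c/a = 1/(0.845) = 1.183432, so |z| = sqrt(1.183432) = 1.0879 for both roots.
Moduli of all roots: 1.0879, 1.0879.
All moduli strictly greater than 1? Yes.
Verdict: Stationary.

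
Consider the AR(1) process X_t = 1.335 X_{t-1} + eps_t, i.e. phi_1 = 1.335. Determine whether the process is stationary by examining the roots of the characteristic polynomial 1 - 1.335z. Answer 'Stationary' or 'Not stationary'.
\text{Not stationary}

The AR(p) characteristic polynomial is P(z) = 1 - 1.335z.
Stationarity requires all roots to lie outside the unit circle, i.e. |z| > 1 for every root.
This is linear in z: 1 + (-1.335) z = 0  =>  z = -1/(-1.335) = 0.749064,  |z| = 0.749064.
Moduli of all roots: 0.7491.
All moduli strictly greater than 1? No.
Verdict: Not stationary.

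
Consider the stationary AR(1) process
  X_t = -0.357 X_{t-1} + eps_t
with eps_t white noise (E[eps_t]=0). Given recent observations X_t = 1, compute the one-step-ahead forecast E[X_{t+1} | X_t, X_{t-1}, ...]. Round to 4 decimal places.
E[X_{t+1} \mid \mathcal F_t] = -0.3570

For an AR(p) model X_t = c + sum_i phi_i X_{t-i} + eps_t, the
one-step-ahead conditional mean is
  E[X_{t+1} | X_t, ...] = c + sum_i phi_i X_{t+1-i}.
Substitute known values:
  E[X_{t+1} | ...] = (-0.357) * (1)
                   = -0.3570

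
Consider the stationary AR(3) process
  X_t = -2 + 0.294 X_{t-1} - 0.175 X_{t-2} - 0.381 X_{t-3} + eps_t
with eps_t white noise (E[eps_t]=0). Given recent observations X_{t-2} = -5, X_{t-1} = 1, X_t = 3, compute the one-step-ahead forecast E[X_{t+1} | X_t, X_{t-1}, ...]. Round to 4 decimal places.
E[X_{t+1} \mid \mathcal F_t] = 0.6120

For an AR(p) model X_t = c + sum_i phi_i X_{t-i} + eps_t, the
one-step-ahead conditional mean is
  E[X_{t+1} | X_t, ...] = c + sum_i phi_i X_{t+1-i}.
Substitute known values:
  E[X_{t+1} | ...] = -2 + (0.294) * (3) + (-0.175) * (1) + (-0.381) * (-5)
                   = 0.6120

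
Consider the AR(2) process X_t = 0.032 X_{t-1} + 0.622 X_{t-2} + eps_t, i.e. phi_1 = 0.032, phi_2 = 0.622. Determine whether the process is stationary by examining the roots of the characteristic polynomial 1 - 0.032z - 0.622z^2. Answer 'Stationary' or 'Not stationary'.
\text{Stationary}

The AR(p) characteristic polynomial is P(z) = 1 - 0.032z - 0.622z^2.
Stationarity requires all roots to lie outside the unit circle, i.e. |z| > 1 for every root.
Set 1 + (-0.032) z + (-0.622) z^2 = 0, i.e. a z^2 + b z + c = 0 with a = -0.622, b = -0.032, c = 1.
Discriminant D = b^2 - 4ac = (-0.032)^2 - 4*(-0.622)*1 = 0.001024 - (-2.488) = 2.489024.
D >= 0, so the roots are real: z = (-b +/- sqrt(D)) / (2a) = (0.032 +/- 1.577664) / (-1.244).
  z_1 = (0.032 + 1.577664) / (-1.244) = -1.2939,   |z_1| = 1.2939.
  z_2 = (0.032 - 1.577664) / (-1.244) = 1.2425,   |z_2| = 1.2425.
Moduli of all roots: 1.2939, 1.2425.
All moduli strictly greater than 1? Yes.
Verdict: Stationary.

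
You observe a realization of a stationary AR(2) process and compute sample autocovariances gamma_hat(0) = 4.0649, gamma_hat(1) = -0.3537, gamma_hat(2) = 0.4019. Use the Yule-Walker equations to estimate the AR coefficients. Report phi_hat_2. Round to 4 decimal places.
\hat\phi_{2} = 0.0920

The Yule-Walker equations for an AR(p) process read, in matrix form,
  Gamma_p phi = r_p,   with   (Gamma_p)_{ij} = gamma(|i - j|),
                       (r_p)_i = gamma(i),   i,j = 1..p.
Substitute the sample gammas (Toeplitz matrix and right-hand side of size 2):
  Gamma_p = [[4.0649, -0.3537], [-0.3537, 4.0649]]
  r_p     = [-0.3537, 0.4019]
Written out:
  4.0649 phi_1 - 0.3537 phi_2 = -0.3537
  -0.3537 phi_1 + 4.0649 phi_2 = 0.4019
Solve by Cramer's rule:
  det = gamma(0)^2 - gamma(1)^2 = (4.0649)^2 - (-0.3537)^2 = 16.52341201 - 0.12510369 = 16.39830832
  phi_hat_1 = [gamma(1) gamma(0) - gamma(1) gamma(2)] / det = [(-0.3537)(4.0649) - (-0.3537)(0.4019)] / 16.39830832 = -1.2956031 / 16.39830832 = -0.079
  phi_hat_2 = [gamma(0) gamma(2) - gamma(1)^2] / det = [(4.0649)(0.4019) - (-0.3537)^2] / 16.39830832 = 1.50857962 / 16.39830832 = 0.092
So phi_hat = [-0.0790, 0.0920].
Therefore phi_hat_2 = 0.0920.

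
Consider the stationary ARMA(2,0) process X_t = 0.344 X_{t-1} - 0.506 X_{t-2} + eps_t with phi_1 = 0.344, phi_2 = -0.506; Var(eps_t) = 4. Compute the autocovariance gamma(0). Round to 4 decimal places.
\gamma(0) = 5.6726

Multiply the model equation by X_{t-k} and take expectations. With theta_0 = psi_0 = 1 and psi_j the MA(infinity) weights, this gives
  gamma(k) - sum_i phi_i gamma(k-i) = c_k,
  c_k = sigma^2 * sum_{j=k..q} theta_j psi_{j-k}   (c_k = 0 for k > q),
using gamma(-m) = gamma(m).
Pure AR (q = 0): c_0 = sigma^2 = 4, c_k = 0 for k >= 1.
Equations for k = 0, 1, 2 (AR order 2, c_2 = 0):
  (E0) gamma(0) = phi_1 gamma(1) + phi_2 gamma(2) + c_0
  (E1) gamma(1) = phi_1 gamma(0) + phi_2 gamma(1) + c_1
  (E2) gamma(2) = phi_1 gamma(1) + phi_2 gamma(0)
From (E1): gamma(1) = A gamma(0) + B with
  A = phi_1 / (1 - phi_2) = 0.344 / 1.506 = 0.22842,   B = c_1 / (1 - phi_2) = 0 / 1.506 = 0.
Insert (E2) into (E0): gamma(0) (1 - phi_2^2) = phi_1 (1 + phi_2) gamma(1) + c_0.
  phi_1 (1 + phi_2) = (0.344)(0.494) = 0.169936,   1 - phi_2^2 = 0.743964.
Replace gamma(1) by A gamma(0) + B and collect gamma(0):
  gamma(0) [0.743964 - (0.169936)(0.22842)] = c_0 = 4
  gamma(0) * 0.705147 = 4
  gamma(0) = 4 / 0.705147 = 5.672574.
Therefore gamma(0) = 5.6726 (to 4 decimal places).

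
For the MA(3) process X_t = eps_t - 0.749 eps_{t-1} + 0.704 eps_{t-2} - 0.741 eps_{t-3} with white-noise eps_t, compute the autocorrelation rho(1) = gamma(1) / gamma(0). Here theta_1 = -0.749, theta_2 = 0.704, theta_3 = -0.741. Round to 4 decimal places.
\rho(1) = -0.6900

For an MA(q) process with theta_0 = 1, the autocovariance is
  gamma(k) = sigma^2 * sum_{i=0..q-k} theta_i * theta_{i+k},
and rho(k) = gamma(k) / gamma(0). Sigma^2 cancels.
  numerator   = (1)*(-0.749) + (-0.749)*(0.704) + (0.704)*(-0.741) = -1.79796.
  denominator = (1)^2 + (-0.749)^2 + (0.704)^2 + (-0.741)^2 = 2.605698.
  rho(1) = -1.79796 / 2.605698 = -0.6900.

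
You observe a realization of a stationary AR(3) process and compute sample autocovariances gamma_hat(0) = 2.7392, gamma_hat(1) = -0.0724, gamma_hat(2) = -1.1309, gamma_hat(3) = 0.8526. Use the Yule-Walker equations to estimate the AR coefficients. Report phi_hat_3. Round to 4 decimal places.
\hat\phi_{3} = 0.3440

The Yule-Walker equations for an AR(p) process read, in matrix form,
  Gamma_p phi = r_p,   with   (Gamma_p)_{ij} = gamma(|i - j|),
                       (r_p)_i = gamma(i),   i,j = 1..p.
Substitute the sample gammas (Toeplitz matrix and right-hand side of size 3):
  Gamma_p = [[2.7392, -0.0724, -1.1309], [-0.0724, 2.7392, -0.0724], [-1.1309, -0.0724, 2.7392]]
  r_p     = [-0.0724, -1.1309, 0.8526]
Written out (R1..R3):
  (R1) 2.7392 phi_1 - 0.0724 phi_2 - 1.1309 phi_3 = -0.0724
  (R2) -0.0724 phi_1 + 2.7392 phi_2 - 0.0724 phi_3 = -1.1309
  (R3) -1.1309 phi_1 - 0.0724 phi_2 + 2.7392 phi_3 = 0.8526
Gaussian elimination:
  R2 <- R2 - (-0.0724/2.7392) R1 = R2 - (-0.026431) R1:  2.737286 phi_2 - 0.102291 phi_3 = -1.132814
  R3 <- R3 - (-1.1309/2.7392) R1 = R3 - (-0.412858) R1:  -0.102291 phi_2 + 2.272299 phi_3 = 0.822709
  R3 <- R3 - (-0.102291/2.737286) R2 = R3 - (-0.037369) R2:  2.268477 phi_3 = 0.780376
Back-substitution:
  phi_hat_3 = 0.780376 / 2.268477 = 0.344009
  phi_hat_2 = (-1.132814 - (-0.102291)(0.344009)) / 2.737286 = -0.40099
  phi_hat_1 = (-0.0724 - (-0.0724)(-0.40099) - (-1.1309)(0.344009)) / 2.7392 = 0.104997
So phi_hat = [0.1050, -0.4010, 0.3440].
Therefore phi_hat_3 = 0.3440.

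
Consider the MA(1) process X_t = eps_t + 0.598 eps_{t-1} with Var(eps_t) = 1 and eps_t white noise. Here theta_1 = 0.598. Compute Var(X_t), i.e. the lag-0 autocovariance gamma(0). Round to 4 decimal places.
\gamma(0) = 1.3576

For an MA(q) process X_t = eps_t + sum_i theta_i eps_{t-i} with
Var(eps_t) = sigma^2, the variance is
  gamma(0) = sigma^2 * (1 + sum_i theta_i^2).
  sum_i theta_i^2 = (0.598)^2 = 0.357604.
  gamma(0) = 1 * (1 + 0.357604) = 1 * 1.357604 = 1.357604, which rounds to 1.3576.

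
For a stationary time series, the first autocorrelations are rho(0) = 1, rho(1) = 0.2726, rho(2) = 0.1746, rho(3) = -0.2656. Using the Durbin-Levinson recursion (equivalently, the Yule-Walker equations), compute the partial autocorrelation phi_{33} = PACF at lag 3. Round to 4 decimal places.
\phi_{33} = -0.3690

The PACF at lag k is phi_{kk}, the last component of the solution
to the Yule-Walker system G_k phi = r_k where
  (G_k)_{ij} = rho(|i - j|), (r_k)_i = rho(i), i,j = 1..k.
Equivalently, Durbin-Levinson gives phi_{kk} iteratively:
  phi_{11} = rho(1)
  phi_{kk} = [rho(k) - sum_{j=1..k-1} phi_{k-1,j} rho(k-j)]
            / [1 - sum_{j=1..k-1} phi_{k-1,j} rho(j)],
  phi_{k,j} = phi_{k-1,j} - phi_{kk} phi_{k-1,k-j},  j = 1..k-1.
Step k = 1:
  phi_11 = rho(1) = 0.2726.
Step k = 2:
  phi_22 = [rho(2) - phi_11 rho(1)] / [1 - phi_11 rho(1)] = [0.1746 - (0.2726)(0.2726)] / [1 - (0.2726)(0.2726)]
         = 0.10028924 / 0.92568924 = 0.10834.
  Update: phi_21 = phi_11 - phi_22 phi_11 = 0.2726 - (0.10834)(0.2726) = 0.243066.
Step k = 3:
  phi_33 = [rho(3) - phi_21 rho(2) - phi_22 rho(1)] / [1 - phi_21 rho(1) - phi_22 rho(2)]
    numerator   = -0.2656 - (0.243066)(0.1746) - (0.10834)(0.2726) = -0.33757291
    denominator = 1 - (0.243066)(0.2726) - (0.10834)(0.1746) = 0.9148239
  phi_33 = -0.33757291 / 0.9148239 = -0.369.
Therefore phi_{33} = -0.3690.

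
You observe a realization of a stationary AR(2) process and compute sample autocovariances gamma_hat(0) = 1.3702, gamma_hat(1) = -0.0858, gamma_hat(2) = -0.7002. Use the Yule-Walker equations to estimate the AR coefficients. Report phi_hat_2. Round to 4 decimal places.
\hat\phi_{2} = -0.5170

The Yule-Walker equations for an AR(p) process read, in matrix form,
  Gamma_p phi = r_p,   with   (Gamma_p)_{ij} = gamma(|i - j|),
                       (r_p)_i = gamma(i),   i,j = 1..p.
Substitute the sample gammas (Toeplitz matrix and right-hand side of size 2):
  Gamma_p = [[1.3702, -0.0858], [-0.0858, 1.3702]]
  r_p     = [-0.0858, -0.7002]
Written out:
  1.3702 phi_1 - 0.0858 phi_2 = -0.0858
  -0.0858 phi_1 + 1.3702 phi_2 = -0.7002
Solve by Cramer's rule:
  det = gamma(0)^2 - gamma(1)^2 = (1.3702)^2 - (-0.0858)^2 = 1.87744804 - 0.00736164 = 1.8700864
  phi_hat_1 = [gamma(1) gamma(0) - gamma(1) gamma(2)] / det = [(-0.0858)(1.3702) - (-0.0858)(-0.7002)] / 1.8700864 = -0.17764032 / 1.8700864 = -0.095
  phi_hat_2 = [gamma(0) gamma(2) - gamma(1)^2] / det = [(1.3702)(-0.7002) - (-0.0858)^2] / 1.8700864 = -0.96677568 / 1.8700864 = -0.517
So phi_hat = [-0.0950, -0.5170].
Therefore phi_hat_2 = -0.5170.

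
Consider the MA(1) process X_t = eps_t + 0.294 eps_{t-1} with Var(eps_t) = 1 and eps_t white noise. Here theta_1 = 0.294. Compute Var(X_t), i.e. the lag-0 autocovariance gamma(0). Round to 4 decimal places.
\gamma(0) = 1.0864

For an MA(q) process X_t = eps_t + sum_i theta_i eps_{t-i} with
Var(eps_t) = sigma^2, the variance is
  gamma(0) = sigma^2 * (1 + sum_i theta_i^2).
  sum_i theta_i^2 = (0.294)^2 = 0.086436.
  gamma(0) = 1 * (1 + 0.086436) = 1 * 1.086436 = 1.086436, which rounds to 1.0864.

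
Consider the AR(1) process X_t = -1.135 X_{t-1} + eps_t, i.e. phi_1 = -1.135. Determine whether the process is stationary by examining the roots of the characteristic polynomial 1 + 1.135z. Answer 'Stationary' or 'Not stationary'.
\text{Not stationary}

The AR(p) characteristic polynomial is P(z) = 1 + 1.135z.
Stationarity requires all roots to lie outside the unit circle, i.e. |z| > 1 for every root.
This is linear in z: 1 + (1.135) z = 0  =>  z = -1/(1.135) = -0.881057,  |z| = 0.881057.
Moduli of all roots: 0.8811.
All moduli strictly greater than 1? No.
Verdict: Not stationary.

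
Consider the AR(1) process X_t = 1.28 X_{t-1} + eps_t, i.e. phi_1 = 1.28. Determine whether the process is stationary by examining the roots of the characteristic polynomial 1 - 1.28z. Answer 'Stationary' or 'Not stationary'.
\text{Not stationary}

The AR(p) characteristic polynomial is P(z) = 1 - 1.28z.
Stationarity requires all roots to lie outside the unit circle, i.e. |z| > 1 for every root.
This is linear in z: 1 + (-1.28) z = 0  =>  z = -1/(-1.28) = 0.78125,  |z| = 0.78125.
Moduli of all roots: 0.7812.
All moduli strictly greater than 1? No.
Verdict: Not stationary.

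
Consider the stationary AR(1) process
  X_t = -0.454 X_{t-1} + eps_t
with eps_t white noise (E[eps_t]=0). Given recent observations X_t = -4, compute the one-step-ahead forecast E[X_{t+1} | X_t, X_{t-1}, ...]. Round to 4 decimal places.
E[X_{t+1} \mid \mathcal F_t] = 1.8160

For an AR(p) model X_t = c + sum_i phi_i X_{t-i} + eps_t, the
one-step-ahead conditional mean is
  E[X_{t+1} | X_t, ...] = c + sum_i phi_i X_{t+1-i}.
Substitute known values:
  E[X_{t+1} | ...] = (-0.454) * (-4)
                   = 1.8160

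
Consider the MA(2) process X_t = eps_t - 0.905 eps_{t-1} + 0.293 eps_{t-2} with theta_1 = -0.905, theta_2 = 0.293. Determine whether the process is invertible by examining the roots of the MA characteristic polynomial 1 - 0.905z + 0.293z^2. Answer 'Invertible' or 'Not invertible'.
\text{Invertible}

The MA(q) characteristic polynomial is P(z) = 1 - 0.905z + 0.293z^2.
Invertibility requires all roots to lie outside the unit circle, i.e. |z| > 1 for every root.
Set 1 + (-0.905) z + (0.293) z^2 = 0, i.e. a z^2 + b z + c = 0 with a = 0.293, b = -0.905, c = 1.
Discriminant D = b^2 - 4ac = (-0.905)^2 - 4*(0.293)*1 = 0.819025 - (1.172) = -0.352975.
D < 0, so the roots are the complex-conjugate pair z = (-b +/- i sqrt(-D)) / (2a) = 1.5444 +/- 1.0139i.
For a conjugate pair |z|^2 = z * conj(z) = (product of roots) = c/a = 1/(0.293) = 3.412969, so |z| = sqrt(3.412969) = 1.8474 for both roots.
Moduli of all roots: 1.8474, 1.8474.
All moduli strictly greater than 1? Yes.
Verdict: Invertible.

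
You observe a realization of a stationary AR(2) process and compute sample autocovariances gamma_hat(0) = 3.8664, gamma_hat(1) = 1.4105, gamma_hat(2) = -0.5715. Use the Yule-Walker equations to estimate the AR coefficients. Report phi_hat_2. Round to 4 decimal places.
\hat\phi_{2} = -0.3240

The Yule-Walker equations for an AR(p) process read, in matrix form,
  Gamma_p phi = r_p,   with   (Gamma_p)_{ij} = gamma(|i - j|),
                       (r_p)_i = gamma(i),   i,j = 1..p.
Substitute the sample gammas (Toeplitz matrix and right-hand side of size 2):
  Gamma_p = [[3.8664, 1.4105], [1.4105, 3.8664]]
  r_p     = [1.4105, -0.5715]
Written out:
  3.8664 phi_1 + 1.4105 phi_2 = 1.4105
  1.4105 phi_1 + 3.8664 phi_2 = -0.5715
Solve by Cramer's rule:
  det = gamma(0)^2 - gamma(1)^2 = (3.8664)^2 - (1.4105)^2 = 14.94904896 - 1.98951025 = 12.95953871
  phi_hat_1 = [gamma(1) gamma(0) - gamma(1) gamma(2)] / det = [(1.4105)(3.8664) - (1.4105)(-0.5715)] / 12.95953871 = 6.25965795 / 12.95953871 = 0.483
  phi_hat_2 = [gamma(0) gamma(2) - gamma(1)^2] / det = [(3.8664)(-0.5715) - (1.4105)^2] / 12.95953871 = -4.19915785 / 12.95953871 = -0.324
So phi_hat = [0.4830, -0.3240].
Therefore phi_hat_2 = -0.3240.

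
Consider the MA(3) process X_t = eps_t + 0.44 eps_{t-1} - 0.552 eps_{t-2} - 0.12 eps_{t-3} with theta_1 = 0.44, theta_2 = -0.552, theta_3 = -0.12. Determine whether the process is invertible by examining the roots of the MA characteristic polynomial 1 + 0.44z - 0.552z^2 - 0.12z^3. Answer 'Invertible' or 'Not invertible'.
\text{Invertible}

The MA(q) characteristic polynomial is P(z) = 1 + 0.44z - 0.552z^2 - 0.12z^3.
Invertibility requires all roots to lie outside the unit circle, i.e. |z| > 1 for every root.
Degree 3: look for a simple real root z0 first, then factor out (1 - z/z0) and solve the remaining quadratic.
Testing z0 = -5: P(-5) = 1 + (0.44)(-5) + (-0.552)(-5)^2 + (-0.12)(-5)^3
  = 1 + (-2.2) + (-13.8) + (15) = 0.  So z_0 = -5 is a root, |z_0| = 5.
Divide out the factor (1 + 0.2 z) = (1 - z/z0) (since 1/z0 = -0.2):
  P(z) = (1 + 0.2 z)(1 + (0.24) z + (-0.6) z^2)
  [check: z-coef 0.24 - (-0.2) = 0.44; z^2-coef -0.6 - (-0.2)(0.24) = -0.552; z^3-coef -(-0.2)(-0.6) = -0.12.]
Remaining roots from the quadratic factor 1 + (0.24) z + (-0.6) z^2:
  Set 1 + (0.24) z + (-0.6) z^2 = 0, i.e. a z^2 + b z + c = 0 with a = -0.6, b = 0.24, c = 1.
  Discriminant D = b^2 - 4ac = (0.24)^2 - 4*(-0.6)*1 = 0.0576 - (-2.4) = 2.4576.
  D >= 0, so the roots are real: z = (-b +/- sqrt(D)) / (2a) = (-0.24 +/- 1.567673) / (-1.2).
    z_1 = (-0.24 + 1.567673) / (-1.2) = -1.1064,   |z_1| = 1.1064.
    z_2 = (-0.24 - 1.567673) / (-1.2) = 1.5064,   |z_2| = 1.5064.
Moduli of all roots: 5.0000, 1.1064, 1.5064.
All moduli strictly greater than 1? Yes.
Verdict: Invertible.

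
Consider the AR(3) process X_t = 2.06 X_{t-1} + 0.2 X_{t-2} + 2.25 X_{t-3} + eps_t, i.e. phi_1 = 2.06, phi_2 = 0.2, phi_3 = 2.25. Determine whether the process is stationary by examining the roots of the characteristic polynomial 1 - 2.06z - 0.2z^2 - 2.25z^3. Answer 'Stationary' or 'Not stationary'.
\text{Not stationary}

The AR(p) characteristic polynomial is P(z) = 1 - 2.06z - 0.2z^2 - 2.25z^3.
Stationarity requires all roots to lie outside the unit circle, i.e. |z| > 1 for every root.
Degree 3: look for a simple real root z0 first, then factor out (1 - z/z0) and solve the remaining quadratic.
Testing z0 = 0.4: P(0.4) = 1 + (-2.06)(0.4) + (-0.2)(0.4)^2 + (-2.25)(0.4)^3
  = 1 + (-0.824) + (-0.032) + (-0.144) = 0.  So z_0 = 0.4 is a root, |z_0| = 0.4.
Divide out the factor (1 - 2.5 z) = (1 - z/z0) (since 1/z0 = 2.5):
  P(z) = (1 - 2.5 z)(1 + (0.44) z + (0.9) z^2)
  [check: z-coef 0.44 - (2.5) = -2.06; z^2-coef 0.9 - (2.5)(0.44) = -0.2; z^3-coef -(2.5)(0.9) = -2.25.]
Remaining roots from the quadratic factor 1 + (0.44) z + (0.9) z^2:
  Set 1 + (0.44) z + (0.9) z^2 = 0, i.e. a z^2 + b z + c = 0 with a = 0.9, b = 0.44, c = 1.
  Discriminant D = b^2 - 4ac = (0.44)^2 - 4*(0.9)*1 = 0.1936 - (3.6) = -3.4064.
  D < 0, so the roots are the complex-conjugate pair z = (-b +/- i sqrt(-D)) / (2a) = -0.2444 +/- 1.0254i.
  For a conjugate pair |z|^2 = z * conj(z) = (product of roots) = c/a = 1/(0.9) = 1.111111, so |z| = sqrt(1.111111) = 1.0541 for both roots.
Moduli of all roots: 0.4000, 1.0541, 1.0541.
All moduli strictly greater than 1? No.
Verdict: Not stationary.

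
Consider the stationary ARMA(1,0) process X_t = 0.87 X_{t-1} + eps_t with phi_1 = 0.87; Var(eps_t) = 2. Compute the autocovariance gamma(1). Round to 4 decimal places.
\gamma(1) = 7.1575

Multiply the model equation by X_{t-k} and take expectations. With theta_0 = psi_0 = 1 and psi_j the MA(infinity) weights, this gives
  gamma(k) - sum_i phi_i gamma(k-i) = c_k,
  c_k = sigma^2 * sum_{j=k..q} theta_j psi_{j-k}   (c_k = 0 for k > q),
using gamma(-m) = gamma(m).
Pure AR (q = 0): c_0 = sigma^2 = 2, c_k = 0 for k >= 1.
Equations for k = 0 and k = 1 (AR order 1):
  gamma(0) = phi_1 gamma(1) + c_0
  gamma(1) = phi_1 gamma(0) + c_1
Substituting the second into the first: gamma(0) (1 - phi_1^2) = c_0 + phi_1 c_1, so
  gamma(0) = c_0 / (1 - phi_1^2) = 2 / (1 - (0.87)^2) = 2 / 0.2431 = 8.227067.
  gamma(1) = phi_1 gamma(0) = (0.87)(8.227067) = 7.157548.
Therefore gamma(1) = 7.1575 (to 4 decimal places).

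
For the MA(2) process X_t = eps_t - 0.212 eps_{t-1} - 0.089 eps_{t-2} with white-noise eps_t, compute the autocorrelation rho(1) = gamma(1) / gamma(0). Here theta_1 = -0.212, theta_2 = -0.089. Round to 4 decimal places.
\rho(1) = -0.1834

For an MA(q) process with theta_0 = 1, the autocovariance is
  gamma(k) = sigma^2 * sum_{i=0..q-k} theta_i * theta_{i+k},
and rho(k) = gamma(k) / gamma(0). Sigma^2 cancels.
  numerator   = (1)*(-0.212) + (-0.212)*(-0.089) = -0.193132.
  denominator = (1)^2 + (-0.212)^2 + (-0.089)^2 = 1.052865.
  rho(1) = -0.193132 / 1.052865 = -0.1834.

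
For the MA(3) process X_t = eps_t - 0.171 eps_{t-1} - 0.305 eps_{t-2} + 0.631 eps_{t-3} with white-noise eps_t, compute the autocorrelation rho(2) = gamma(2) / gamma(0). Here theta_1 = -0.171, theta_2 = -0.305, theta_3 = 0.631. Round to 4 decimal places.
\rho(2) = -0.2716

For an MA(q) process with theta_0 = 1, the autocovariance is
  gamma(k) = sigma^2 * sum_{i=0..q-k} theta_i * theta_{i+k},
and rho(k) = gamma(k) / gamma(0). Sigma^2 cancels.
  numerator   = (1)*(-0.305) + (-0.171)*(0.631) = -0.412901.
  denominator = (1)^2 + (-0.171)^2 + (-0.305)^2 + (0.631)^2 = 1.520427.
  rho(2) = -0.412901 / 1.520427 = -0.2716.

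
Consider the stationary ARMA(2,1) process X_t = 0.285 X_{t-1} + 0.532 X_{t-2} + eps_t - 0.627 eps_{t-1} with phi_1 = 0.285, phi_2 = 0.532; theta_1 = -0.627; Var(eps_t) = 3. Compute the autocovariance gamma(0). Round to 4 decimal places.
\gamma(0) = 4.1864

Multiply the model equation by X_{t-k} and take expectations. With theta_0 = psi_0 = 1 and psi_j the MA(infinity) weights, this gives
  gamma(k) - sum_i phi_i gamma(k-i) = c_k,
  c_k = sigma^2 * sum_{j=k..q} theta_j psi_{j-k}   (c_k = 0 for k > q),
using gamma(-m) = gamma(m).
psi-weights needed (psi_j = theta_j + sum_i phi_i psi_{j-i}):
  psi_1 = theta_1 + phi_1 = -0.627 + (0.285) = -0.342
Right-hand sides:
  c_0 = sigma^2 (1 + theta_1 psi_1) = 3 * (1 + (-0.627)(-0.342)) = 3 * 1.214434 = 3.643302
  c_1 = sigma^2 theta_1 = 3 * (-0.627) = -1.881
  c_2 = 0
Equations for k = 0, 1, 2 (AR order 2, c_2 = 0):
  (E0) gamma(0) = phi_1 gamma(1) + phi_2 gamma(2) + c_0
  (E1) gamma(1) = phi_1 gamma(0) + phi_2 gamma(1) + c_1
  (E2) gamma(2) = phi_1 gamma(1) + phi_2 gamma(0)
From (E1): gamma(1) = A gamma(0) + B with
  A = phi_1 / (1 - phi_2) = 0.285 / 0.468 = 0.608974,   B = c_1 / (1 - phi_2) = -1.881 / 0.468 = -4.019231.
Insert (E2) into (E0): gamma(0) (1 - phi_2^2) = phi_1 (1 + phi_2) gamma(1) + c_0.
  phi_1 (1 + phi_2) = (0.285)(1.532) = 0.43662,   1 - phi_2^2 = 0.716976.
Replace gamma(1) by A gamma(0) + B and collect gamma(0):
  gamma(0) [0.716976 - (0.43662)(0.608974)] = (0.43662)(-4.019231) + 3.643302
  gamma(0) * 0.451086 = 1.888425
  gamma(0) = 1.888425 / 0.451086 = 4.186401.
Therefore gamma(0) = 4.1864 (to 4 decimal places).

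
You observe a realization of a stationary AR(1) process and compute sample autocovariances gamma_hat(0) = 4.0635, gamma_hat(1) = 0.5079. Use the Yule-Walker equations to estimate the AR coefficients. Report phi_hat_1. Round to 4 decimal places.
\hat\phi_{1} = 0.1250

The Yule-Walker equations for an AR(p) process read, in matrix form,
  Gamma_p phi = r_p,   with   (Gamma_p)_{ij} = gamma(|i - j|),
                       (r_p)_i = gamma(i),   i,j = 1..p.
Substitute the sample gammas (Toeplitz matrix and right-hand side of size 1):
  Gamma_p = [[4.0635]]
  r_p     = [0.5079]
With p = 1 this is the single equation gamma(0) phi_1 = gamma(1):
  phi_hat_1 = gamma(1) / gamma(0) = 0.5079 / 4.0635 = 0.1250.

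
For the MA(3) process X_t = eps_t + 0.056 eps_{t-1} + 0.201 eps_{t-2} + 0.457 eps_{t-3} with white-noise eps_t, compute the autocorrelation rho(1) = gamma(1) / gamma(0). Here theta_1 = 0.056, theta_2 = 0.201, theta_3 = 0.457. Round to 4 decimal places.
\rho(1) = 0.1270

For an MA(q) process with theta_0 = 1, the autocovariance is
  gamma(k) = sigma^2 * sum_{i=0..q-k} theta_i * theta_{i+k},
and rho(k) = gamma(k) / gamma(0). Sigma^2 cancels.
  numerator   = (1)*(0.056) + (0.056)*(0.201) + (0.201)*(0.457) = 0.159113.
  denominator = (1)^2 + (0.056)^2 + (0.201)^2 + (0.457)^2 = 1.252386.
  rho(1) = 0.159113 / 1.252386 = 0.1270.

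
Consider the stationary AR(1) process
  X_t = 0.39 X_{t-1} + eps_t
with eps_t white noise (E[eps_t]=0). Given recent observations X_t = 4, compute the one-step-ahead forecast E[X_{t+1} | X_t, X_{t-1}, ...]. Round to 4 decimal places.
E[X_{t+1} \mid \mathcal F_t] = 1.5600

For an AR(p) model X_t = c + sum_i phi_i X_{t-i} + eps_t, the
one-step-ahead conditional mean is
  E[X_{t+1} | X_t, ...] = c + sum_i phi_i X_{t+1-i}.
Substitute known values:
  E[X_{t+1} | ...] = (0.39) * (4)
                   = 1.5600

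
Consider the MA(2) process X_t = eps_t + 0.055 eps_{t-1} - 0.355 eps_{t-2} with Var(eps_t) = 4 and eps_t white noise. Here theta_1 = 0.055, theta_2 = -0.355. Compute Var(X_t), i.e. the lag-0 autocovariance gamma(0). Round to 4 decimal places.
\gamma(0) = 4.5162

For an MA(q) process X_t = eps_t + sum_i theta_i eps_{t-i} with
Var(eps_t) = sigma^2, the variance is
  gamma(0) = sigma^2 * (1 + sum_i theta_i^2).
  sum_i theta_i^2 = (0.055)^2 + (-0.355)^2 = 0.003025 + 0.126025 = 0.12905.
  gamma(0) = 4 * (1 + 0.12905) = 4 * 1.12905 = 4.5162.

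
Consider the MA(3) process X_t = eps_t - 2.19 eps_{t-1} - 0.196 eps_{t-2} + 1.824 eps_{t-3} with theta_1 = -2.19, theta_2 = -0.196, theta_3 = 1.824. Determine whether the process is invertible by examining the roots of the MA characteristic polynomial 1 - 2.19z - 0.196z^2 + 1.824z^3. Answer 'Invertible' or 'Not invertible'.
\text{Not invertible}

The MA(q) characteristic polynomial is P(z) = 1 - 2.19z - 0.196z^2 + 1.824z^3.
Invertibility requires all roots to lie outside the unit circle, i.e. |z| > 1 for every root.
Degree 3: look for a simple real root z0 first, then factor out (1 - z/z0) and solve the remaining quadratic.
Testing z0 = 0.625: P(0.625) = 1 + (-2.19)(0.625) + (-0.196)(0.625)^2 + (1.824)(0.625)^3
  = 1 + (-1.36875) + (-0.076563) + (0.445312) = 0.  So z_0 = 0.625 is a root, |z_0| = 0.625.
Divide out the factor (1 - 1.6 z) = (1 - z/z0) (since 1/z0 = 1.6):
  P(z) = (1 - 1.6 z)(1 + (-0.59) z + (-1.14) z^2)
  [check: z-coef -0.59 - (1.6) = -2.19; z^2-coef -1.14 - (1.6)(-0.59) = -0.196; z^3-coef -(1.6)(-1.14) = 1.824.]
Remaining roots from the quadratic factor 1 + (-0.59) z + (-1.14) z^2:
  Set 1 + (-0.59) z + (-1.14) z^2 = 0, i.e. a z^2 + b z + c = 0 with a = -1.14, b = -0.59, c = 1.
  Discriminant D = b^2 - 4ac = (-0.59)^2 - 4*(-1.14)*1 = 0.3481 - (-4.56) = 4.9081.
  D >= 0, so the roots are real: z = (-b +/- sqrt(D)) / (2a) = (0.59 +/- 2.215423) / (-2.28).
    z_1 = (0.59 + 2.215423) / (-2.28) = -1.2304,   |z_1| = 1.2304.
    z_2 = (0.59 - 2.215423) / (-2.28) = 0.7129,   |z_2| = 0.7129.
Moduli of all roots: 0.6250, 1.2304, 0.7129.
All moduli strictly greater than 1? No.
Verdict: Not invertible.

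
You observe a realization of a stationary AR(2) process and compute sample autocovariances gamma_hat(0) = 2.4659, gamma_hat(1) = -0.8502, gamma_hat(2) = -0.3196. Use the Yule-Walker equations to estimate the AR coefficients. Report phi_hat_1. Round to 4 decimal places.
\hat\phi_{1} = -0.4420

The Yule-Walker equations for an AR(p) process read, in matrix form,
  Gamma_p phi = r_p,   with   (Gamma_p)_{ij} = gamma(|i - j|),
                       (r_p)_i = gamma(i),   i,j = 1..p.
Substitute the sample gammas (Toeplitz matrix and right-hand side of size 2):
  Gamma_p = [[2.4659, -0.8502], [-0.8502, 2.4659]]
  r_p     = [-0.8502, -0.3196]
Written out:
  2.4659 phi_1 - 0.8502 phi_2 = -0.8502
  -0.8502 phi_1 + 2.4659 phi_2 = -0.3196
Solve by Cramer's rule:
  det = gamma(0)^2 - gamma(1)^2 = (2.4659)^2 - (-0.8502)^2 = 6.08066281 - 0.72284004 = 5.35782277
  phi_hat_1 = [gamma(1) gamma(0) - gamma(1) gamma(2)] / det = [(-0.8502)(2.4659) - (-0.8502)(-0.3196)] / 5.35782277 = -2.3682321 / 5.35782277 = -0.442
  phi_hat_2 = [gamma(0) gamma(2) - gamma(1)^2] / det = [(2.4659)(-0.3196) - (-0.8502)^2] / 5.35782277 = -1.51094168 / 5.35782277 = -0.282
So phi_hat = [-0.4420, -0.2820].
Therefore phi_hat_1 = -0.4420.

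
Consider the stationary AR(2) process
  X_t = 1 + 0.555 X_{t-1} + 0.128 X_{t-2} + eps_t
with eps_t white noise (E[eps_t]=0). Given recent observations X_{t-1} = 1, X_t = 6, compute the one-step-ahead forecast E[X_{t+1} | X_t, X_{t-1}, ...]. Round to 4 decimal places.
E[X_{t+1} \mid \mathcal F_t] = 4.4580

For an AR(p) model X_t = c + sum_i phi_i X_{t-i} + eps_t, the
one-step-ahead conditional mean is
  E[X_{t+1} | X_t, ...] = c + sum_i phi_i X_{t+1-i}.
Substitute known values:
  E[X_{t+1} | ...] = 1 + (0.555) * (6) + (0.128) * (1)
                   = 4.4580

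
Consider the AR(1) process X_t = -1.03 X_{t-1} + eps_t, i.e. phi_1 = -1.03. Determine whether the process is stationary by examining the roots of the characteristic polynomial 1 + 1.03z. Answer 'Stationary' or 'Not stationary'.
\text{Not stationary}

The AR(p) characteristic polynomial is P(z) = 1 + 1.03z.
Stationarity requires all roots to lie outside the unit circle, i.e. |z| > 1 for every root.
This is linear in z: 1 + (1.03) z = 0  =>  z = -1/(1.03) = -0.970874,  |z| = 0.970874.
Moduli of all roots: 0.9709.
All moduli strictly greater than 1? No.
Verdict: Not stationary.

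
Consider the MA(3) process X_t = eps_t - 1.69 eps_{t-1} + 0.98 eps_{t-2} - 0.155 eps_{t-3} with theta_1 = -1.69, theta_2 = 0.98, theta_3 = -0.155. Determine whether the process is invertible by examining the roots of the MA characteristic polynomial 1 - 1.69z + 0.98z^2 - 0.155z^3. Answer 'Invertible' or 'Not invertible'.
\text{Invertible}

The MA(q) characteristic polynomial is P(z) = 1 - 1.69z + 0.98z^2 - 0.155z^3.
Invertibility requires all roots to lie outside the unit circle, i.e. |z| > 1 for every root.
Degree 3: look for a simple real root z0 first, then factor out (1 - z/z0) and solve the remaining quadratic.
Testing z0 = 4: P(4) = 1 + (-1.69)(4) + (0.98)(4)^2 + (-0.155)(4)^3
  = 1 + (-6.76) + (15.68) + (-9.92) = 0.  So z_0 = 4 is a root, |z_0| = 4.
Divide out the factor (1 - 0.25 z) = (1 - z/z0) (since 1/z0 = 0.25):
  P(z) = (1 - 0.25 z)(1 + (-1.44) z + (0.62) z^2)
  [check: z-coef -1.44 - (0.25) = -1.69; z^2-coef 0.62 - (0.25)(-1.44) = 0.98; z^3-coef -(0.25)(0.62) = -0.155.]
Remaining roots from the quadratic factor 1 + (-1.44) z + (0.62) z^2:
  Set 1 + (-1.44) z + (0.62) z^2 = 0, i.e. a z^2 + b z + c = 0 with a = 0.62, b = -1.44, c = 1.
  Discriminant D = b^2 - 4ac = (-1.44)^2 - 4*(0.62)*1 = 2.0736 - (2.48) = -0.4064.
  D < 0, so the roots are the complex-conjugate pair z = (-b +/- i sqrt(-D)) / (2a) = 1.1613 +/- 0.5141i.
  For a conjugate pair |z|^2 = z * conj(z) = (product of roots) = c/a = 1/(0.62) = 1.612903, so |z| = sqrt(1.612903) = 1.27 for both roots.
Moduli of all roots: 4.0000, 1.2700, 1.2700.
All moduli strictly greater than 1? Yes.
Verdict: Invertible.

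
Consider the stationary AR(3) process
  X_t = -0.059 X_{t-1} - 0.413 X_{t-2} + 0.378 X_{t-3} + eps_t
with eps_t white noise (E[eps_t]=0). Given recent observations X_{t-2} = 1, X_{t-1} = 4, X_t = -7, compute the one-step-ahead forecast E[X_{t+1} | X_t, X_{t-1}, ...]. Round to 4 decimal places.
E[X_{t+1} \mid \mathcal F_t] = -0.8610

For an AR(p) model X_t = c + sum_i phi_i X_{t-i} + eps_t, the
one-step-ahead conditional mean is
  E[X_{t+1} | X_t, ...] = c + sum_i phi_i X_{t+1-i}.
Substitute known values:
  E[X_{t+1} | ...] = (-0.059) * (-7) + (-0.413) * (4) + (0.378) * (1)
                   = -0.8610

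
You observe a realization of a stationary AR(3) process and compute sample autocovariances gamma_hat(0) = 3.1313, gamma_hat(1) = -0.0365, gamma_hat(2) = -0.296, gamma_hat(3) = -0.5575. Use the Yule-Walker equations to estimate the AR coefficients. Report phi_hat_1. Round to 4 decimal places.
\hat\phi_{1} = -0.0300

The Yule-Walker equations for an AR(p) process read, in matrix form,
  Gamma_p phi = r_p,   with   (Gamma_p)_{ij} = gamma(|i - j|),
                       (r_p)_i = gamma(i),   i,j = 1..p.
Substitute the sample gammas (Toeplitz matrix and right-hand side of size 3):
  Gamma_p = [[3.1313, -0.0365, -0.296], [-0.0365, 3.1313, -0.0365], [-0.296, -0.0365, 3.1313]]
  r_p     = [-0.0365, -0.296, -0.5575]
Written out (R1..R3):
  (R1) 3.1313 phi_1 - 0.0365 phi_2 - 0.296 phi_3 = -0.0365
  (R2) -0.0365 phi_1 + 3.1313 phi_2 - 0.0365 phi_3 = -0.296
  (R3) -0.296 phi_1 - 0.0365 phi_2 + 3.1313 phi_3 = -0.5575
Gaussian elimination:
  R2 <- R2 - (-0.0365/3.1313) R1 = R2 - (-0.011657) R1:  3.130875 phi_2 - 0.03995 phi_3 = -0.296425
  R3 <- R3 - (-0.296/3.1313) R1 = R3 - (-0.094529) R1:  -0.03995 phi_2 + 3.103319 phi_3 = -0.56095
  R3 <- R3 - (-0.03995/3.130875) R2 = R3 - (-0.01276) R2:  3.10281 phi_3 = -0.564733
Back-substitution:
  phi_hat_3 = -0.564733 / 3.10281 = -0.182007
  phi_hat_2 = (-0.296425 - (-0.03995)(-0.182007)) / 3.130875 = -0.097001
  phi_hat_1 = (-0.0365 - (-0.0365)(-0.097001) - (-0.296)(-0.182007)) / 3.1313 = -0.029992
So phi_hat = [-0.0300, -0.0970, -0.1820].
Therefore phi_hat_1 = -0.0300.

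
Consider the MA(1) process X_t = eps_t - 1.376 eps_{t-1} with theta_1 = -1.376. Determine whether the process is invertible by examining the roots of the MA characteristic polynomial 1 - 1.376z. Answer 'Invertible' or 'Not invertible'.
\text{Not invertible}

The MA(q) characteristic polynomial is P(z) = 1 - 1.376z.
Invertibility requires all roots to lie outside the unit circle, i.e. |z| > 1 for every root.
This is linear in z: 1 + (-1.376) z = 0  =>  z = -1/(-1.376) = 0.726744,  |z| = 0.726744.
Moduli of all roots: 0.7267.
All moduli strictly greater than 1? No.
Verdict: Not invertible.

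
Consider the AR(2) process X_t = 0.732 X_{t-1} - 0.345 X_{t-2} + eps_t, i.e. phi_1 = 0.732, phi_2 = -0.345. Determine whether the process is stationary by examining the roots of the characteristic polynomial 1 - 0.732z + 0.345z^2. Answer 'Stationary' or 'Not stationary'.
\text{Stationary}

The AR(p) characteristic polynomial is P(z) = 1 - 0.732z + 0.345z^2.
Stationarity requires all roots to lie outside the unit circle, i.e. |z| > 1 for every root.
Set 1 + (-0.732) z + (0.345) z^2 = 0, i.e. a z^2 + b z + c = 0 with a = 0.345, b = -0.732, c = 1.
Discriminant D = b^2 - 4ac = (-0.732)^2 - 4*(0.345)*1 = 0.535824 - (1.38) = -0.844176.
D < 0, so the roots are the complex-conjugate pair z = (-b +/- i sqrt(-D)) / (2a) = 1.0609 +/- 1.3316i.
For a conjugate pair |z|^2 = z * conj(z) = (product of roots) = c/a = 1/(0.345) = 2.898551, so |z| = sqrt(2.898551) = 1.7025 for both roots.
Moduli of all roots: 1.7025, 1.7025.
All moduli strictly greater than 1? Yes.
Verdict: Stationary.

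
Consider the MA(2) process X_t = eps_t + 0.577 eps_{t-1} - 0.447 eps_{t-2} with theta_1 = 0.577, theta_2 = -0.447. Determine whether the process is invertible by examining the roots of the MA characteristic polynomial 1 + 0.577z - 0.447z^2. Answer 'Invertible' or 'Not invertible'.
\text{Not invertible}

The MA(q) characteristic polynomial is P(z) = 1 + 0.577z - 0.447z^2.
Invertibility requires all roots to lie outside the unit circle, i.e. |z| > 1 for every root.
Set 1 + (0.577) z + (-0.447) z^2 = 0, i.e. a z^2 + b z + c = 0 with a = -0.447, b = 0.577, c = 1.
Discriminant D = b^2 - 4ac = (0.577)^2 - 4*(-0.447)*1 = 0.332929 - (-1.788) = 2.120929.
D >= 0, so the roots are real: z = (-b +/- sqrt(D)) / (2a) = (-0.577 +/- 1.456341) / (-0.894).
  z_1 = (-0.577 + 1.456341) / (-0.894) = -0.9836,   |z_1| = 0.9836.
  z_2 = (-0.577 - 1.456341) / (-0.894) = 2.2744,   |z_2| = 2.2744.
Moduli of all roots: 0.9836, 2.2744.
All moduli strictly greater than 1? No.
Verdict: Not invertible.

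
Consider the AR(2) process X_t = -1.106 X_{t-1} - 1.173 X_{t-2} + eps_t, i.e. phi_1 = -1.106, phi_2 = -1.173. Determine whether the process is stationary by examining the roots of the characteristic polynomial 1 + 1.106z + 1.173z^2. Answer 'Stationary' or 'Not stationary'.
\text{Not stationary}

The AR(p) characteristic polynomial is P(z) = 1 + 1.106z + 1.173z^2.
Stationarity requires all roots to lie outside the unit circle, i.e. |z| > 1 for every root.
Set 1 + (1.106) z + (1.173) z^2 = 0, i.e. a z^2 + b z + c = 0 with a = 1.173, b = 1.106, c = 1.
Discriminant D = b^2 - 4ac = (1.106)^2 - 4*(1.173)*1 = 1.223236 - (4.692) = -3.468764.
D < 0, so the roots are the complex-conjugate pair z = (-b +/- i sqrt(-D)) / (2a) = -0.4714 +/- 0.7939i.
For a conjugate pair |z|^2 = z * conj(z) = (product of roots) = c/a = 1/(1.173) = 0.852515, so |z| = sqrt(0.852515) = 0.9233 for both roots.
Moduli of all roots: 0.9233, 0.9233.
All moduli strictly greater than 1? No.
Verdict: Not stationary.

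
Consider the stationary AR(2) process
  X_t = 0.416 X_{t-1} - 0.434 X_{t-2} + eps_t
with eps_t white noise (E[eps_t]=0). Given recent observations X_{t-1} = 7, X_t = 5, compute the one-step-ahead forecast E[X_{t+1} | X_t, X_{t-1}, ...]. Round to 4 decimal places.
E[X_{t+1} \mid \mathcal F_t] = -0.9580

For an AR(p) model X_t = c + sum_i phi_i X_{t-i} + eps_t, the
one-step-ahead conditional mean is
  E[X_{t+1} | X_t, ...] = c + sum_i phi_i X_{t+1-i}.
Substitute known values:
  E[X_{t+1} | ...] = (0.416) * (5) + (-0.434) * (7)
                   = -0.9580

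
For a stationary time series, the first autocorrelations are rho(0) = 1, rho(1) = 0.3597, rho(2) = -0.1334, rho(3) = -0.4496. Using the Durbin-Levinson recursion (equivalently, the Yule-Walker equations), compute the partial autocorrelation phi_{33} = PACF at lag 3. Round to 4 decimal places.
\phi_{33} = -0.3520

The PACF at lag k is phi_{kk}, the last component of the solution
to the Yule-Walker system G_k phi = r_k where
  (G_k)_{ij} = rho(|i - j|), (r_k)_i = rho(i), i,j = 1..k.
Equivalently, Durbin-Levinson gives phi_{kk} iteratively:
  phi_{11} = rho(1)
  phi_{kk} = [rho(k) - sum_{j=1..k-1} phi_{k-1,j} rho(k-j)]
            / [1 - sum_{j=1..k-1} phi_{k-1,j} rho(j)],
  phi_{k,j} = phi_{k-1,j} - phi_{kk} phi_{k-1,k-j},  j = 1..k-1.
Step k = 1:
  phi_11 = rho(1) = 0.3597.
Step k = 2:
  phi_22 = [rho(2) - phi_11 rho(1)] / [1 - phi_11 rho(1)] = [-0.1334 - (0.3597)(0.3597)] / [1 - (0.3597)(0.3597)]
         = -0.26278409 / 0.87061591 = -0.301837.
  Update: phi_21 = phi_11 - phi_22 phi_11 = 0.3597 - (-0.301837)(0.3597) = 0.468271.
Step k = 3:
  phi_33 = [rho(3) - phi_21 rho(2) - phi_22 rho(1)] / [1 - phi_21 rho(1) - phi_22 rho(2)]
    numerator   = -0.4496 - (0.468271)(-0.1334) - (-0.301837)(0.3597) = -0.27856191
    denominator = 1 - (0.468271)(0.3597) - (-0.301837)(-0.1334) = 0.79129795
  phi_33 = -0.27856191 / 0.79129795 = -0.352.
Therefore phi_{33} = -0.3520.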